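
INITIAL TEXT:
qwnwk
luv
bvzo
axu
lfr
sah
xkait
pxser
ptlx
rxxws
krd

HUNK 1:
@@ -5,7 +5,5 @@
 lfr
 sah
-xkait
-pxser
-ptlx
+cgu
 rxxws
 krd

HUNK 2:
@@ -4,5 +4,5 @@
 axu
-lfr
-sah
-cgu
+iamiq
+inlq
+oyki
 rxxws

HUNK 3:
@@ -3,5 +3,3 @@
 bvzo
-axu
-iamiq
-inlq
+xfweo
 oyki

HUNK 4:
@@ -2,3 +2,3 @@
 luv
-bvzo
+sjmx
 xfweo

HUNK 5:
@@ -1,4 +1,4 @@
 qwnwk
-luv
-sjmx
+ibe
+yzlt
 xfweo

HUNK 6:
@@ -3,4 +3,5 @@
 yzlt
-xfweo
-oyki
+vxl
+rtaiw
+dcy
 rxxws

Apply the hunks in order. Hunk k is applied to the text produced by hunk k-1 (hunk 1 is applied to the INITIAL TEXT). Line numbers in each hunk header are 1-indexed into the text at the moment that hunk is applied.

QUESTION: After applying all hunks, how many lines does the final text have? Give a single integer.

Hunk 1: at line 5 remove [xkait,pxser,ptlx] add [cgu] -> 9 lines: qwnwk luv bvzo axu lfr sah cgu rxxws krd
Hunk 2: at line 4 remove [lfr,sah,cgu] add [iamiq,inlq,oyki] -> 9 lines: qwnwk luv bvzo axu iamiq inlq oyki rxxws krd
Hunk 3: at line 3 remove [axu,iamiq,inlq] add [xfweo] -> 7 lines: qwnwk luv bvzo xfweo oyki rxxws krd
Hunk 4: at line 2 remove [bvzo] add [sjmx] -> 7 lines: qwnwk luv sjmx xfweo oyki rxxws krd
Hunk 5: at line 1 remove [luv,sjmx] add [ibe,yzlt] -> 7 lines: qwnwk ibe yzlt xfweo oyki rxxws krd
Hunk 6: at line 3 remove [xfweo,oyki] add [vxl,rtaiw,dcy] -> 8 lines: qwnwk ibe yzlt vxl rtaiw dcy rxxws krd
Final line count: 8

Answer: 8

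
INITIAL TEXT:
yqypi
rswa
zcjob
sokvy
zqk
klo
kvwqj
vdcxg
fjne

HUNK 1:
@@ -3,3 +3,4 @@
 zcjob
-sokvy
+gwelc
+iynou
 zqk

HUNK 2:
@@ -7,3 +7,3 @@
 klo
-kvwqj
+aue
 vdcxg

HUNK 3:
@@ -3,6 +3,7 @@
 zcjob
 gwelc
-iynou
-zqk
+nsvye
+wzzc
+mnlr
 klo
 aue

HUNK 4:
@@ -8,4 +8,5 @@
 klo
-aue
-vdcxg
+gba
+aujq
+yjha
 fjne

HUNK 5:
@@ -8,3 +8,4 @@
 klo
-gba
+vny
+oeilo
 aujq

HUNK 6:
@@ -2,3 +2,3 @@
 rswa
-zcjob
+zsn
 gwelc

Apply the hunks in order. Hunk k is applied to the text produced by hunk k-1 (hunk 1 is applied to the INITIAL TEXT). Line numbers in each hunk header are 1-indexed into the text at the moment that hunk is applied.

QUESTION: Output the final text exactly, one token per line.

Hunk 1: at line 3 remove [sokvy] add [gwelc,iynou] -> 10 lines: yqypi rswa zcjob gwelc iynou zqk klo kvwqj vdcxg fjne
Hunk 2: at line 7 remove [kvwqj] add [aue] -> 10 lines: yqypi rswa zcjob gwelc iynou zqk klo aue vdcxg fjne
Hunk 3: at line 3 remove [iynou,zqk] add [nsvye,wzzc,mnlr] -> 11 lines: yqypi rswa zcjob gwelc nsvye wzzc mnlr klo aue vdcxg fjne
Hunk 4: at line 8 remove [aue,vdcxg] add [gba,aujq,yjha] -> 12 lines: yqypi rswa zcjob gwelc nsvye wzzc mnlr klo gba aujq yjha fjne
Hunk 5: at line 8 remove [gba] add [vny,oeilo] -> 13 lines: yqypi rswa zcjob gwelc nsvye wzzc mnlr klo vny oeilo aujq yjha fjne
Hunk 6: at line 2 remove [zcjob] add [zsn] -> 13 lines: yqypi rswa zsn gwelc nsvye wzzc mnlr klo vny oeilo aujq yjha fjne

Answer: yqypi
rswa
zsn
gwelc
nsvye
wzzc
mnlr
klo
vny
oeilo
aujq
yjha
fjne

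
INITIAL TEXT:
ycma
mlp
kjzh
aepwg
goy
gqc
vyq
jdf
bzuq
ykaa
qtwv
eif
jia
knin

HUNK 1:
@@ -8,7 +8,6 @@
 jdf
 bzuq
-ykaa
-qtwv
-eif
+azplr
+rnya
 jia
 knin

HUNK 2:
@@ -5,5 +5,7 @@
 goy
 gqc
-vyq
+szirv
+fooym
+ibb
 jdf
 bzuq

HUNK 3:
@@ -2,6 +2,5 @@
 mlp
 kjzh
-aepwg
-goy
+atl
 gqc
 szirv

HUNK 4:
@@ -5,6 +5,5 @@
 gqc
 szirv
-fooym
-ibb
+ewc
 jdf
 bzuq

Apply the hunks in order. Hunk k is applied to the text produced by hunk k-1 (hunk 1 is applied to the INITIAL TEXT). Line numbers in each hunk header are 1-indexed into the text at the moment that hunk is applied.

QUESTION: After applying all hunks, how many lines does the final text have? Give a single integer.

Answer: 13

Derivation:
Hunk 1: at line 8 remove [ykaa,qtwv,eif] add [azplr,rnya] -> 13 lines: ycma mlp kjzh aepwg goy gqc vyq jdf bzuq azplr rnya jia knin
Hunk 2: at line 5 remove [vyq] add [szirv,fooym,ibb] -> 15 lines: ycma mlp kjzh aepwg goy gqc szirv fooym ibb jdf bzuq azplr rnya jia knin
Hunk 3: at line 2 remove [aepwg,goy] add [atl] -> 14 lines: ycma mlp kjzh atl gqc szirv fooym ibb jdf bzuq azplr rnya jia knin
Hunk 4: at line 5 remove [fooym,ibb] add [ewc] -> 13 lines: ycma mlp kjzh atl gqc szirv ewc jdf bzuq azplr rnya jia knin
Final line count: 13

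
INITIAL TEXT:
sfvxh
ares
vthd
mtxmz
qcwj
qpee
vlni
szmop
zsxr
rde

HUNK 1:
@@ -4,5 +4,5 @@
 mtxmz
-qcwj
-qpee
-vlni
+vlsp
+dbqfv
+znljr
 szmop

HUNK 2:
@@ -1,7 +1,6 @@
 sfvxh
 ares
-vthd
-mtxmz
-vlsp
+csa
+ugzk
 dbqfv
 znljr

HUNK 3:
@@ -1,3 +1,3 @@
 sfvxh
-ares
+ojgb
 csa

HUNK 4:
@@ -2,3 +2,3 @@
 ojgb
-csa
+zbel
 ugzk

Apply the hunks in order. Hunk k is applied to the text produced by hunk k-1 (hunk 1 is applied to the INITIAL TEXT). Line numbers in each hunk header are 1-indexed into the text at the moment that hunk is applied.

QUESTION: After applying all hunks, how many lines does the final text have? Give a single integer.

Hunk 1: at line 4 remove [qcwj,qpee,vlni] add [vlsp,dbqfv,znljr] -> 10 lines: sfvxh ares vthd mtxmz vlsp dbqfv znljr szmop zsxr rde
Hunk 2: at line 1 remove [vthd,mtxmz,vlsp] add [csa,ugzk] -> 9 lines: sfvxh ares csa ugzk dbqfv znljr szmop zsxr rde
Hunk 3: at line 1 remove [ares] add [ojgb] -> 9 lines: sfvxh ojgb csa ugzk dbqfv znljr szmop zsxr rde
Hunk 4: at line 2 remove [csa] add [zbel] -> 9 lines: sfvxh ojgb zbel ugzk dbqfv znljr szmop zsxr rde
Final line count: 9

Answer: 9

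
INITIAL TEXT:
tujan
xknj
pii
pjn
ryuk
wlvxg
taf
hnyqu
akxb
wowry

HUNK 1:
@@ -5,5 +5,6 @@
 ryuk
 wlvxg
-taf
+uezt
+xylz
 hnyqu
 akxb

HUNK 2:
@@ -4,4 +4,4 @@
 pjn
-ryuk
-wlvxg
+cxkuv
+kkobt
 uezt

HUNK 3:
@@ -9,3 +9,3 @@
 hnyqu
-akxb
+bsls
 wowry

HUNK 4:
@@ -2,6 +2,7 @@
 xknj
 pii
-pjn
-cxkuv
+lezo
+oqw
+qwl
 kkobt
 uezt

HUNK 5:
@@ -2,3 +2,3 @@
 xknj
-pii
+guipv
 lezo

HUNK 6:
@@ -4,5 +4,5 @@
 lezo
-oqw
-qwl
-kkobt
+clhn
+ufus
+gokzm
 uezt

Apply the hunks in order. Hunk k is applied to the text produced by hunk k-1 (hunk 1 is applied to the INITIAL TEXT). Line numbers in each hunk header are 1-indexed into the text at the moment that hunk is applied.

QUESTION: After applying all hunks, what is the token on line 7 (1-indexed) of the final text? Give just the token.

Hunk 1: at line 5 remove [taf] add [uezt,xylz] -> 11 lines: tujan xknj pii pjn ryuk wlvxg uezt xylz hnyqu akxb wowry
Hunk 2: at line 4 remove [ryuk,wlvxg] add [cxkuv,kkobt] -> 11 lines: tujan xknj pii pjn cxkuv kkobt uezt xylz hnyqu akxb wowry
Hunk 3: at line 9 remove [akxb] add [bsls] -> 11 lines: tujan xknj pii pjn cxkuv kkobt uezt xylz hnyqu bsls wowry
Hunk 4: at line 2 remove [pjn,cxkuv] add [lezo,oqw,qwl] -> 12 lines: tujan xknj pii lezo oqw qwl kkobt uezt xylz hnyqu bsls wowry
Hunk 5: at line 2 remove [pii] add [guipv] -> 12 lines: tujan xknj guipv lezo oqw qwl kkobt uezt xylz hnyqu bsls wowry
Hunk 6: at line 4 remove [oqw,qwl,kkobt] add [clhn,ufus,gokzm] -> 12 lines: tujan xknj guipv lezo clhn ufus gokzm uezt xylz hnyqu bsls wowry
Final line 7: gokzm

Answer: gokzm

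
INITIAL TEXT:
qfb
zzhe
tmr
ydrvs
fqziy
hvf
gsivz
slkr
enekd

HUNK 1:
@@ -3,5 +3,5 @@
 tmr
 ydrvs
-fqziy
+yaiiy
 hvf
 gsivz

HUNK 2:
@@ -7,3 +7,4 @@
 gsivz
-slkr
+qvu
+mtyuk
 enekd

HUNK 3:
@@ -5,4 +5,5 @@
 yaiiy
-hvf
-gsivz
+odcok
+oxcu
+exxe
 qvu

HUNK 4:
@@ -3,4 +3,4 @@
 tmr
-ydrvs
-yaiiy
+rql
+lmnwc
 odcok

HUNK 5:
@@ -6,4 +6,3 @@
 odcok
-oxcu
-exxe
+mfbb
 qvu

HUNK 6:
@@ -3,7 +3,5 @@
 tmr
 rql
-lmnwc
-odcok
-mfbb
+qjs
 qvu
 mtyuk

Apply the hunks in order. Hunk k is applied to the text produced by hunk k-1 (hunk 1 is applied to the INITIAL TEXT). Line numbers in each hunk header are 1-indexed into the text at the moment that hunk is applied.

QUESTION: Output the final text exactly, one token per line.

Hunk 1: at line 3 remove [fqziy] add [yaiiy] -> 9 lines: qfb zzhe tmr ydrvs yaiiy hvf gsivz slkr enekd
Hunk 2: at line 7 remove [slkr] add [qvu,mtyuk] -> 10 lines: qfb zzhe tmr ydrvs yaiiy hvf gsivz qvu mtyuk enekd
Hunk 3: at line 5 remove [hvf,gsivz] add [odcok,oxcu,exxe] -> 11 lines: qfb zzhe tmr ydrvs yaiiy odcok oxcu exxe qvu mtyuk enekd
Hunk 4: at line 3 remove [ydrvs,yaiiy] add [rql,lmnwc] -> 11 lines: qfb zzhe tmr rql lmnwc odcok oxcu exxe qvu mtyuk enekd
Hunk 5: at line 6 remove [oxcu,exxe] add [mfbb] -> 10 lines: qfb zzhe tmr rql lmnwc odcok mfbb qvu mtyuk enekd
Hunk 6: at line 3 remove [lmnwc,odcok,mfbb] add [qjs] -> 8 lines: qfb zzhe tmr rql qjs qvu mtyuk enekd

Answer: qfb
zzhe
tmr
rql
qjs
qvu
mtyuk
enekd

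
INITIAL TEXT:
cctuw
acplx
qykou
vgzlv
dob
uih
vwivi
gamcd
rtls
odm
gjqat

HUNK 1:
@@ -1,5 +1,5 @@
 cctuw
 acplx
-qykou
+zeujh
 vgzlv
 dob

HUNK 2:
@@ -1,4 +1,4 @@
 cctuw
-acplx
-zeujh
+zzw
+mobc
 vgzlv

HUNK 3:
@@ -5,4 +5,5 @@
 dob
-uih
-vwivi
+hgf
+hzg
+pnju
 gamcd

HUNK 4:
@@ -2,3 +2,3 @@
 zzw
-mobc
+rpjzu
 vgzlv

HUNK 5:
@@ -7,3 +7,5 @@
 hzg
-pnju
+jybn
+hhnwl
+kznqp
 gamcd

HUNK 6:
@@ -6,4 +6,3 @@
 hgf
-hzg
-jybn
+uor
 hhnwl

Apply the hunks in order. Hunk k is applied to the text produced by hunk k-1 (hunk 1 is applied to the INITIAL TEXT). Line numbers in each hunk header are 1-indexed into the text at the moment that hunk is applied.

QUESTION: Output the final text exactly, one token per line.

Hunk 1: at line 1 remove [qykou] add [zeujh] -> 11 lines: cctuw acplx zeujh vgzlv dob uih vwivi gamcd rtls odm gjqat
Hunk 2: at line 1 remove [acplx,zeujh] add [zzw,mobc] -> 11 lines: cctuw zzw mobc vgzlv dob uih vwivi gamcd rtls odm gjqat
Hunk 3: at line 5 remove [uih,vwivi] add [hgf,hzg,pnju] -> 12 lines: cctuw zzw mobc vgzlv dob hgf hzg pnju gamcd rtls odm gjqat
Hunk 4: at line 2 remove [mobc] add [rpjzu] -> 12 lines: cctuw zzw rpjzu vgzlv dob hgf hzg pnju gamcd rtls odm gjqat
Hunk 5: at line 7 remove [pnju] add [jybn,hhnwl,kznqp] -> 14 lines: cctuw zzw rpjzu vgzlv dob hgf hzg jybn hhnwl kznqp gamcd rtls odm gjqat
Hunk 6: at line 6 remove [hzg,jybn] add [uor] -> 13 lines: cctuw zzw rpjzu vgzlv dob hgf uor hhnwl kznqp gamcd rtls odm gjqat

Answer: cctuw
zzw
rpjzu
vgzlv
dob
hgf
uor
hhnwl
kznqp
gamcd
rtls
odm
gjqat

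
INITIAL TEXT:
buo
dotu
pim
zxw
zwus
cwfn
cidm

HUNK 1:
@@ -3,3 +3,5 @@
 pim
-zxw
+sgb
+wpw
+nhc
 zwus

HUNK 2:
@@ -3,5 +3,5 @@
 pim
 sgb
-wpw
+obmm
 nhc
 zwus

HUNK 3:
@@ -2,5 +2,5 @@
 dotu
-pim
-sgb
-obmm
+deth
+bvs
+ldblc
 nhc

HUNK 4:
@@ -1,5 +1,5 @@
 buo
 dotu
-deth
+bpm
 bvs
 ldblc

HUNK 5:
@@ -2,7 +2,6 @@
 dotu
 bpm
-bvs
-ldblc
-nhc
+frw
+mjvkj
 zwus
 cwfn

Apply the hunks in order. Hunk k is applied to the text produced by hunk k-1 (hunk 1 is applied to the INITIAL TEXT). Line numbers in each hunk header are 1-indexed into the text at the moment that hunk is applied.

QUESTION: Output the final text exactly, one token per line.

Hunk 1: at line 3 remove [zxw] add [sgb,wpw,nhc] -> 9 lines: buo dotu pim sgb wpw nhc zwus cwfn cidm
Hunk 2: at line 3 remove [wpw] add [obmm] -> 9 lines: buo dotu pim sgb obmm nhc zwus cwfn cidm
Hunk 3: at line 2 remove [pim,sgb,obmm] add [deth,bvs,ldblc] -> 9 lines: buo dotu deth bvs ldblc nhc zwus cwfn cidm
Hunk 4: at line 1 remove [deth] add [bpm] -> 9 lines: buo dotu bpm bvs ldblc nhc zwus cwfn cidm
Hunk 5: at line 2 remove [bvs,ldblc,nhc] add [frw,mjvkj] -> 8 lines: buo dotu bpm frw mjvkj zwus cwfn cidm

Answer: buo
dotu
bpm
frw
mjvkj
zwus
cwfn
cidm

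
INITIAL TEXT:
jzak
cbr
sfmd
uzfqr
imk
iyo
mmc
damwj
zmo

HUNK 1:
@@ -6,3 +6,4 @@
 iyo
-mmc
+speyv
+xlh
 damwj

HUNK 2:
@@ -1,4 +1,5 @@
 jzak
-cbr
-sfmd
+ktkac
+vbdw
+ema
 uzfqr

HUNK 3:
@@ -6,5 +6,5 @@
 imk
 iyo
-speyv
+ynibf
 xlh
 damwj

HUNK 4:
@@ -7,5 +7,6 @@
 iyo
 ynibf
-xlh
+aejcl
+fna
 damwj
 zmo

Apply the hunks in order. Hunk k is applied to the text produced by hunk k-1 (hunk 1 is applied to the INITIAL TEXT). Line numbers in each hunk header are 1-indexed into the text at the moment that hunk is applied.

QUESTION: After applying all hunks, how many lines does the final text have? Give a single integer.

Hunk 1: at line 6 remove [mmc] add [speyv,xlh] -> 10 lines: jzak cbr sfmd uzfqr imk iyo speyv xlh damwj zmo
Hunk 2: at line 1 remove [cbr,sfmd] add [ktkac,vbdw,ema] -> 11 lines: jzak ktkac vbdw ema uzfqr imk iyo speyv xlh damwj zmo
Hunk 3: at line 6 remove [speyv] add [ynibf] -> 11 lines: jzak ktkac vbdw ema uzfqr imk iyo ynibf xlh damwj zmo
Hunk 4: at line 7 remove [xlh] add [aejcl,fna] -> 12 lines: jzak ktkac vbdw ema uzfqr imk iyo ynibf aejcl fna damwj zmo
Final line count: 12

Answer: 12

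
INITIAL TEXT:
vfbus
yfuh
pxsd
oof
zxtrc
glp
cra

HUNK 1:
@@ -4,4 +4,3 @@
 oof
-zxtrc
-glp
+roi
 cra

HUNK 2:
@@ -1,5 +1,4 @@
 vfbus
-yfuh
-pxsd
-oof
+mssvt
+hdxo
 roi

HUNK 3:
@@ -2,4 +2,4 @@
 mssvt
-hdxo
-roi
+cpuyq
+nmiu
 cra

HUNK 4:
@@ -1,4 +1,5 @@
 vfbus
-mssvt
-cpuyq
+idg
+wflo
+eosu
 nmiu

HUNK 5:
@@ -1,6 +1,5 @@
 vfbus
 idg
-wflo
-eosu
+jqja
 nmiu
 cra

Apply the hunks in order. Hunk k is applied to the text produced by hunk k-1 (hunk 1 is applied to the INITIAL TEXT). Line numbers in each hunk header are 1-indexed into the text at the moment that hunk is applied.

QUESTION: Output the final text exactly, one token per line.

Answer: vfbus
idg
jqja
nmiu
cra

Derivation:
Hunk 1: at line 4 remove [zxtrc,glp] add [roi] -> 6 lines: vfbus yfuh pxsd oof roi cra
Hunk 2: at line 1 remove [yfuh,pxsd,oof] add [mssvt,hdxo] -> 5 lines: vfbus mssvt hdxo roi cra
Hunk 3: at line 2 remove [hdxo,roi] add [cpuyq,nmiu] -> 5 lines: vfbus mssvt cpuyq nmiu cra
Hunk 4: at line 1 remove [mssvt,cpuyq] add [idg,wflo,eosu] -> 6 lines: vfbus idg wflo eosu nmiu cra
Hunk 5: at line 1 remove [wflo,eosu] add [jqja] -> 5 lines: vfbus idg jqja nmiu cra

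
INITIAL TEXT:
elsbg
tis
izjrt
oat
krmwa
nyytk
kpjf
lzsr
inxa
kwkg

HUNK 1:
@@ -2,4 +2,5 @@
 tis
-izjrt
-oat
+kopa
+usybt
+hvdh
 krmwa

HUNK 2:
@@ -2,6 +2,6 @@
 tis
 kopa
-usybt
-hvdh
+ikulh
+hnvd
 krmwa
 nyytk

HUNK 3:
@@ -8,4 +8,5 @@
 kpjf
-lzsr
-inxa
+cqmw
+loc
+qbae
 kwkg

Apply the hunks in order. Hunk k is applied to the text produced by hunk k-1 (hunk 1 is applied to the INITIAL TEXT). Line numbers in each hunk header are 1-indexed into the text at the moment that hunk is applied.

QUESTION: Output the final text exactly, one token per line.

Hunk 1: at line 2 remove [izjrt,oat] add [kopa,usybt,hvdh] -> 11 lines: elsbg tis kopa usybt hvdh krmwa nyytk kpjf lzsr inxa kwkg
Hunk 2: at line 2 remove [usybt,hvdh] add [ikulh,hnvd] -> 11 lines: elsbg tis kopa ikulh hnvd krmwa nyytk kpjf lzsr inxa kwkg
Hunk 3: at line 8 remove [lzsr,inxa] add [cqmw,loc,qbae] -> 12 lines: elsbg tis kopa ikulh hnvd krmwa nyytk kpjf cqmw loc qbae kwkg

Answer: elsbg
tis
kopa
ikulh
hnvd
krmwa
nyytk
kpjf
cqmw
loc
qbae
kwkg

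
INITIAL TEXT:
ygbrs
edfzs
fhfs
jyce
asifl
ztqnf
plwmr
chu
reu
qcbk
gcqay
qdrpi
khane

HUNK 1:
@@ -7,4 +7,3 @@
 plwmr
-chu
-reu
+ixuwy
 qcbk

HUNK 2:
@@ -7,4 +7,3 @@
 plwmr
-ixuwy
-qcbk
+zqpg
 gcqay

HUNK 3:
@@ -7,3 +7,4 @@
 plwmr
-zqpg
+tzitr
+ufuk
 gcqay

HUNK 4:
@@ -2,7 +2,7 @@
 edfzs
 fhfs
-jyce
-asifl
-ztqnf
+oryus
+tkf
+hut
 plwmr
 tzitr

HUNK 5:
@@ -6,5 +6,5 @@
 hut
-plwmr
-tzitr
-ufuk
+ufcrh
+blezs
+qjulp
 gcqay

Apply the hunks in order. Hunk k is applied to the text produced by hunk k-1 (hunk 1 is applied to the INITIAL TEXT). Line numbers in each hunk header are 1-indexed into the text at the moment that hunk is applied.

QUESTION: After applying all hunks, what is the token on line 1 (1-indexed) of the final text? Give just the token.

Hunk 1: at line 7 remove [chu,reu] add [ixuwy] -> 12 lines: ygbrs edfzs fhfs jyce asifl ztqnf plwmr ixuwy qcbk gcqay qdrpi khane
Hunk 2: at line 7 remove [ixuwy,qcbk] add [zqpg] -> 11 lines: ygbrs edfzs fhfs jyce asifl ztqnf plwmr zqpg gcqay qdrpi khane
Hunk 3: at line 7 remove [zqpg] add [tzitr,ufuk] -> 12 lines: ygbrs edfzs fhfs jyce asifl ztqnf plwmr tzitr ufuk gcqay qdrpi khane
Hunk 4: at line 2 remove [jyce,asifl,ztqnf] add [oryus,tkf,hut] -> 12 lines: ygbrs edfzs fhfs oryus tkf hut plwmr tzitr ufuk gcqay qdrpi khane
Hunk 5: at line 6 remove [plwmr,tzitr,ufuk] add [ufcrh,blezs,qjulp] -> 12 lines: ygbrs edfzs fhfs oryus tkf hut ufcrh blezs qjulp gcqay qdrpi khane
Final line 1: ygbrs

Answer: ygbrs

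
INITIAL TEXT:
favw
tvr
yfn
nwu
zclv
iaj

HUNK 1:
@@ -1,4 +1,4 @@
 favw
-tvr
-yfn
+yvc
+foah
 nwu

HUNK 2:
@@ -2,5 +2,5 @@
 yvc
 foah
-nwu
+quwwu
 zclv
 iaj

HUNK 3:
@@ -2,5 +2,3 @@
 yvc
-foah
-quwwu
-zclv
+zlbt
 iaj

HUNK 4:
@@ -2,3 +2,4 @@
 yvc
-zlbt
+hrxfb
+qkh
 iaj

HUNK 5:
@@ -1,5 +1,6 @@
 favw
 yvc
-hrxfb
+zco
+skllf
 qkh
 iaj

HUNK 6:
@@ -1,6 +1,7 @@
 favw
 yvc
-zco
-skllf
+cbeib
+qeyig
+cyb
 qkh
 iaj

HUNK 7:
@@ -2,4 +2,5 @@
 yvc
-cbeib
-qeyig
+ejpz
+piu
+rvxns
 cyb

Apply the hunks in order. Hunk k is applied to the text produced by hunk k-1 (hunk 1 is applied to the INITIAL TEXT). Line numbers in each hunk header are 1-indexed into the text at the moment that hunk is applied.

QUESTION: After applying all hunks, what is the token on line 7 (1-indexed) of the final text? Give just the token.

Answer: qkh

Derivation:
Hunk 1: at line 1 remove [tvr,yfn] add [yvc,foah] -> 6 lines: favw yvc foah nwu zclv iaj
Hunk 2: at line 2 remove [nwu] add [quwwu] -> 6 lines: favw yvc foah quwwu zclv iaj
Hunk 3: at line 2 remove [foah,quwwu,zclv] add [zlbt] -> 4 lines: favw yvc zlbt iaj
Hunk 4: at line 2 remove [zlbt] add [hrxfb,qkh] -> 5 lines: favw yvc hrxfb qkh iaj
Hunk 5: at line 1 remove [hrxfb] add [zco,skllf] -> 6 lines: favw yvc zco skllf qkh iaj
Hunk 6: at line 1 remove [zco,skllf] add [cbeib,qeyig,cyb] -> 7 lines: favw yvc cbeib qeyig cyb qkh iaj
Hunk 7: at line 2 remove [cbeib,qeyig] add [ejpz,piu,rvxns] -> 8 lines: favw yvc ejpz piu rvxns cyb qkh iaj
Final line 7: qkh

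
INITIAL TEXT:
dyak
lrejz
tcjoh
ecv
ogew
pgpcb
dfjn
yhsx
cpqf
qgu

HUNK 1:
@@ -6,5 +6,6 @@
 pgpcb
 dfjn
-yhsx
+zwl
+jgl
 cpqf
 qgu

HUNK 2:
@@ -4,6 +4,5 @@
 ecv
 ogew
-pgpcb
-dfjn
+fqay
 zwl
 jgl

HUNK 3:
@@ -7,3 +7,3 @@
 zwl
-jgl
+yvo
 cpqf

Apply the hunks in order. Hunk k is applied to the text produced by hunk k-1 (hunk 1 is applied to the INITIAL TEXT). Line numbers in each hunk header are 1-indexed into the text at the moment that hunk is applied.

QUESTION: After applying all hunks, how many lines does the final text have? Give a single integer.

Answer: 10

Derivation:
Hunk 1: at line 6 remove [yhsx] add [zwl,jgl] -> 11 lines: dyak lrejz tcjoh ecv ogew pgpcb dfjn zwl jgl cpqf qgu
Hunk 2: at line 4 remove [pgpcb,dfjn] add [fqay] -> 10 lines: dyak lrejz tcjoh ecv ogew fqay zwl jgl cpqf qgu
Hunk 3: at line 7 remove [jgl] add [yvo] -> 10 lines: dyak lrejz tcjoh ecv ogew fqay zwl yvo cpqf qgu
Final line count: 10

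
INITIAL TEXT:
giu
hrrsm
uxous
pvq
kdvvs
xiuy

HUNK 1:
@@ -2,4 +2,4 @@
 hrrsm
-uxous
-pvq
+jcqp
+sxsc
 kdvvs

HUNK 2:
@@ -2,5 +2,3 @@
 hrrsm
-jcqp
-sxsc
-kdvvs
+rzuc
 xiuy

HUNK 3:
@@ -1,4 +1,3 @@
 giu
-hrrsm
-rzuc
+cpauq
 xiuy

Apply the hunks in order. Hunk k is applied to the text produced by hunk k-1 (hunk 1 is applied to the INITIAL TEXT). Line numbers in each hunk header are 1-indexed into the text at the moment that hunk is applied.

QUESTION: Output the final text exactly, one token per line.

Answer: giu
cpauq
xiuy

Derivation:
Hunk 1: at line 2 remove [uxous,pvq] add [jcqp,sxsc] -> 6 lines: giu hrrsm jcqp sxsc kdvvs xiuy
Hunk 2: at line 2 remove [jcqp,sxsc,kdvvs] add [rzuc] -> 4 lines: giu hrrsm rzuc xiuy
Hunk 3: at line 1 remove [hrrsm,rzuc] add [cpauq] -> 3 lines: giu cpauq xiuy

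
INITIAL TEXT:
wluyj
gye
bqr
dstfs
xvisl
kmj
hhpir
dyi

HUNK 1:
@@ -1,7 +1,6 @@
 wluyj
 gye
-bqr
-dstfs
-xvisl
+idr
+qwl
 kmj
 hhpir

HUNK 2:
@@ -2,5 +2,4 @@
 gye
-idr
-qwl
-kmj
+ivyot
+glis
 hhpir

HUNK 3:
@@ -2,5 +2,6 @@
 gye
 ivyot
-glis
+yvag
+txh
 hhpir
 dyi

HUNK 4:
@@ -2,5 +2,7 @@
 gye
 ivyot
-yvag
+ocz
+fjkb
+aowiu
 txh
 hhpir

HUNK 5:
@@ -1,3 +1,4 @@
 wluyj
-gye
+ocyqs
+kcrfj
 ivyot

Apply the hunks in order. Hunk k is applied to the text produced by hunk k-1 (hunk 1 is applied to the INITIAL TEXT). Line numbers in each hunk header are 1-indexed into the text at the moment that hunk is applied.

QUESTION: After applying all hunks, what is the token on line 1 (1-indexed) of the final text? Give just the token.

Hunk 1: at line 1 remove [bqr,dstfs,xvisl] add [idr,qwl] -> 7 lines: wluyj gye idr qwl kmj hhpir dyi
Hunk 2: at line 2 remove [idr,qwl,kmj] add [ivyot,glis] -> 6 lines: wluyj gye ivyot glis hhpir dyi
Hunk 3: at line 2 remove [glis] add [yvag,txh] -> 7 lines: wluyj gye ivyot yvag txh hhpir dyi
Hunk 4: at line 2 remove [yvag] add [ocz,fjkb,aowiu] -> 9 lines: wluyj gye ivyot ocz fjkb aowiu txh hhpir dyi
Hunk 5: at line 1 remove [gye] add [ocyqs,kcrfj] -> 10 lines: wluyj ocyqs kcrfj ivyot ocz fjkb aowiu txh hhpir dyi
Final line 1: wluyj

Answer: wluyj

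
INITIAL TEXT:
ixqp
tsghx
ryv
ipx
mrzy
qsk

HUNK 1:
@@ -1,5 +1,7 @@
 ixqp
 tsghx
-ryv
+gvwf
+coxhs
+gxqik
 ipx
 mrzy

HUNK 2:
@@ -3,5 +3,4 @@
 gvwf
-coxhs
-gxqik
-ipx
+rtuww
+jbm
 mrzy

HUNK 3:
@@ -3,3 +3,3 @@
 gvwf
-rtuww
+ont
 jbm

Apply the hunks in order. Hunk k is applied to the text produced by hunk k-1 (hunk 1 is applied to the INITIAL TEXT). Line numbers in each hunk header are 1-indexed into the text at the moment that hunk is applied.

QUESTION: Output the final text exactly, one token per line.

Hunk 1: at line 1 remove [ryv] add [gvwf,coxhs,gxqik] -> 8 lines: ixqp tsghx gvwf coxhs gxqik ipx mrzy qsk
Hunk 2: at line 3 remove [coxhs,gxqik,ipx] add [rtuww,jbm] -> 7 lines: ixqp tsghx gvwf rtuww jbm mrzy qsk
Hunk 3: at line 3 remove [rtuww] add [ont] -> 7 lines: ixqp tsghx gvwf ont jbm mrzy qsk

Answer: ixqp
tsghx
gvwf
ont
jbm
mrzy
qsk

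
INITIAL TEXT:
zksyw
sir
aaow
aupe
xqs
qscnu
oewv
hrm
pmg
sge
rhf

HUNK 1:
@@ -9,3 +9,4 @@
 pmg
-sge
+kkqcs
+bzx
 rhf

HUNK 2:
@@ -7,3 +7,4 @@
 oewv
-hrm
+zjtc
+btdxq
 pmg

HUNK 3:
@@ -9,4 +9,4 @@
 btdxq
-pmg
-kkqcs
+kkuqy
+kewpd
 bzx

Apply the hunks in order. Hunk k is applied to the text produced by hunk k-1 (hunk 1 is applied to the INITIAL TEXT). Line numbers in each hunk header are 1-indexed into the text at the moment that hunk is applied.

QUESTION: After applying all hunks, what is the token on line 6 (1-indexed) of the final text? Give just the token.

Answer: qscnu

Derivation:
Hunk 1: at line 9 remove [sge] add [kkqcs,bzx] -> 12 lines: zksyw sir aaow aupe xqs qscnu oewv hrm pmg kkqcs bzx rhf
Hunk 2: at line 7 remove [hrm] add [zjtc,btdxq] -> 13 lines: zksyw sir aaow aupe xqs qscnu oewv zjtc btdxq pmg kkqcs bzx rhf
Hunk 3: at line 9 remove [pmg,kkqcs] add [kkuqy,kewpd] -> 13 lines: zksyw sir aaow aupe xqs qscnu oewv zjtc btdxq kkuqy kewpd bzx rhf
Final line 6: qscnu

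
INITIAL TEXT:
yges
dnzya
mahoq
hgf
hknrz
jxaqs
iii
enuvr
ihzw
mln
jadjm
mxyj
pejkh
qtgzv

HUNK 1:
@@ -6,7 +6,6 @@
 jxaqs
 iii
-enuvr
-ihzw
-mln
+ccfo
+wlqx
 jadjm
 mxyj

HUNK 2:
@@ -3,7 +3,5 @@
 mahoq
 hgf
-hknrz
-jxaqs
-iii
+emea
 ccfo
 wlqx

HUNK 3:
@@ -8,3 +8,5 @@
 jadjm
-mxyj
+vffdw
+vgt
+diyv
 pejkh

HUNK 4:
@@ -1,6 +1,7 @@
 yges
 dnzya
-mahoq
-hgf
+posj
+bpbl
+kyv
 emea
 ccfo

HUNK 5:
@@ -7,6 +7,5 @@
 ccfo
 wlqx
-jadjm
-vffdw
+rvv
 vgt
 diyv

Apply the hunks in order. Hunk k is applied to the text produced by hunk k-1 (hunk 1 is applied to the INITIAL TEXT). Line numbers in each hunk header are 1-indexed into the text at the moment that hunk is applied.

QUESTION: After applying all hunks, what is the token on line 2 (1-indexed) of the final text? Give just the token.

Answer: dnzya

Derivation:
Hunk 1: at line 6 remove [enuvr,ihzw,mln] add [ccfo,wlqx] -> 13 lines: yges dnzya mahoq hgf hknrz jxaqs iii ccfo wlqx jadjm mxyj pejkh qtgzv
Hunk 2: at line 3 remove [hknrz,jxaqs,iii] add [emea] -> 11 lines: yges dnzya mahoq hgf emea ccfo wlqx jadjm mxyj pejkh qtgzv
Hunk 3: at line 8 remove [mxyj] add [vffdw,vgt,diyv] -> 13 lines: yges dnzya mahoq hgf emea ccfo wlqx jadjm vffdw vgt diyv pejkh qtgzv
Hunk 4: at line 1 remove [mahoq,hgf] add [posj,bpbl,kyv] -> 14 lines: yges dnzya posj bpbl kyv emea ccfo wlqx jadjm vffdw vgt diyv pejkh qtgzv
Hunk 5: at line 7 remove [jadjm,vffdw] add [rvv] -> 13 lines: yges dnzya posj bpbl kyv emea ccfo wlqx rvv vgt diyv pejkh qtgzv
Final line 2: dnzya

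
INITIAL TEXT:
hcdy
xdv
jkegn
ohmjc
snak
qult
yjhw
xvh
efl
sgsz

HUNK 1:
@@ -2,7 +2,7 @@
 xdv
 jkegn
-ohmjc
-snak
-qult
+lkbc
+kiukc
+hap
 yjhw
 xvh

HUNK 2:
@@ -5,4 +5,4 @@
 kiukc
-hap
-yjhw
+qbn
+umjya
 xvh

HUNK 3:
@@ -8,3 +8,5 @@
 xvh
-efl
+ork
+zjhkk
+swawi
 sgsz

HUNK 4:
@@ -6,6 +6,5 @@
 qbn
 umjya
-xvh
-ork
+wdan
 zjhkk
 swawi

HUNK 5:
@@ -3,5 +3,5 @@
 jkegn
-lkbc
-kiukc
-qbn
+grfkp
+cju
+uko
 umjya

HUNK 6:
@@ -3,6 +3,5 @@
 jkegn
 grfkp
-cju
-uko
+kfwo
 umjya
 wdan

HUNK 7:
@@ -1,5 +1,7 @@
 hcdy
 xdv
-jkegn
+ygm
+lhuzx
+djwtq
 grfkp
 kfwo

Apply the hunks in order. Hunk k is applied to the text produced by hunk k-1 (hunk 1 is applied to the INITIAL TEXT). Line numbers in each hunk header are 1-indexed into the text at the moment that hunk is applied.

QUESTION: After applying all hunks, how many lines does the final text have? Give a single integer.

Answer: 12

Derivation:
Hunk 1: at line 2 remove [ohmjc,snak,qult] add [lkbc,kiukc,hap] -> 10 lines: hcdy xdv jkegn lkbc kiukc hap yjhw xvh efl sgsz
Hunk 2: at line 5 remove [hap,yjhw] add [qbn,umjya] -> 10 lines: hcdy xdv jkegn lkbc kiukc qbn umjya xvh efl sgsz
Hunk 3: at line 8 remove [efl] add [ork,zjhkk,swawi] -> 12 lines: hcdy xdv jkegn lkbc kiukc qbn umjya xvh ork zjhkk swawi sgsz
Hunk 4: at line 6 remove [xvh,ork] add [wdan] -> 11 lines: hcdy xdv jkegn lkbc kiukc qbn umjya wdan zjhkk swawi sgsz
Hunk 5: at line 3 remove [lkbc,kiukc,qbn] add [grfkp,cju,uko] -> 11 lines: hcdy xdv jkegn grfkp cju uko umjya wdan zjhkk swawi sgsz
Hunk 6: at line 3 remove [cju,uko] add [kfwo] -> 10 lines: hcdy xdv jkegn grfkp kfwo umjya wdan zjhkk swawi sgsz
Hunk 7: at line 1 remove [jkegn] add [ygm,lhuzx,djwtq] -> 12 lines: hcdy xdv ygm lhuzx djwtq grfkp kfwo umjya wdan zjhkk swawi sgsz
Final line count: 12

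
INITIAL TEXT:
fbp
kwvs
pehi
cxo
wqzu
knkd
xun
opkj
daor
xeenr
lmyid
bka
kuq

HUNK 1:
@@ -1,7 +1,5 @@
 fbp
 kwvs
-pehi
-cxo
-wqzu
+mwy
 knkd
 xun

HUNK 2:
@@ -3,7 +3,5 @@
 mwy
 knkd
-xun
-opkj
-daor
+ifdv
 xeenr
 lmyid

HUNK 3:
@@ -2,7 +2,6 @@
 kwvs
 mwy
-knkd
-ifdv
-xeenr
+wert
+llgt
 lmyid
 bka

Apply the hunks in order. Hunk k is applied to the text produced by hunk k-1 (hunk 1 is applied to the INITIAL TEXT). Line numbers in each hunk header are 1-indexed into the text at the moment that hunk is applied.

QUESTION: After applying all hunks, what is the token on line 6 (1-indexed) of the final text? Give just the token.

Answer: lmyid

Derivation:
Hunk 1: at line 1 remove [pehi,cxo,wqzu] add [mwy] -> 11 lines: fbp kwvs mwy knkd xun opkj daor xeenr lmyid bka kuq
Hunk 2: at line 3 remove [xun,opkj,daor] add [ifdv] -> 9 lines: fbp kwvs mwy knkd ifdv xeenr lmyid bka kuq
Hunk 3: at line 2 remove [knkd,ifdv,xeenr] add [wert,llgt] -> 8 lines: fbp kwvs mwy wert llgt lmyid bka kuq
Final line 6: lmyid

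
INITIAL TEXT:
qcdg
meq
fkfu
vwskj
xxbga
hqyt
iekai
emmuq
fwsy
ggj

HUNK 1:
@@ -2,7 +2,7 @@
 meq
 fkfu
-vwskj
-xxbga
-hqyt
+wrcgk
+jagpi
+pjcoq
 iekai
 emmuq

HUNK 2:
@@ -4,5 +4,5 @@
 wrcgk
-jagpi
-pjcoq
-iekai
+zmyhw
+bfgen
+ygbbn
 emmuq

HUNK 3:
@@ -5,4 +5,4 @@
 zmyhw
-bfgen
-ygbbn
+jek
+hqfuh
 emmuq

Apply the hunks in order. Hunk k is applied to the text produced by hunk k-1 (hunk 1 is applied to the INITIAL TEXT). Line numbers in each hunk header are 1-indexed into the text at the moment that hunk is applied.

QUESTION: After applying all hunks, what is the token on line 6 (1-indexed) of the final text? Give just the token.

Hunk 1: at line 2 remove [vwskj,xxbga,hqyt] add [wrcgk,jagpi,pjcoq] -> 10 lines: qcdg meq fkfu wrcgk jagpi pjcoq iekai emmuq fwsy ggj
Hunk 2: at line 4 remove [jagpi,pjcoq,iekai] add [zmyhw,bfgen,ygbbn] -> 10 lines: qcdg meq fkfu wrcgk zmyhw bfgen ygbbn emmuq fwsy ggj
Hunk 3: at line 5 remove [bfgen,ygbbn] add [jek,hqfuh] -> 10 lines: qcdg meq fkfu wrcgk zmyhw jek hqfuh emmuq fwsy ggj
Final line 6: jek

Answer: jek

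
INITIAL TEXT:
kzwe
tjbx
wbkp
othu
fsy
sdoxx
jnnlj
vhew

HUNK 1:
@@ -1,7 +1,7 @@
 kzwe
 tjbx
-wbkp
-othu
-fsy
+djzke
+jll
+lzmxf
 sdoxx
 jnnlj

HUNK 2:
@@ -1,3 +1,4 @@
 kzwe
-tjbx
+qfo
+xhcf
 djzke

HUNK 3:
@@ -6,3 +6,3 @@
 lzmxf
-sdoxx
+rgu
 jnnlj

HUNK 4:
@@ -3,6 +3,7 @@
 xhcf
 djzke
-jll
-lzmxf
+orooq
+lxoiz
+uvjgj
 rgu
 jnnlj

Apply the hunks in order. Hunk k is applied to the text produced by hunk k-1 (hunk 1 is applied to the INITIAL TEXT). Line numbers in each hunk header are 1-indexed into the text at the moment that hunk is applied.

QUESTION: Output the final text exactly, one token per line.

Hunk 1: at line 1 remove [wbkp,othu,fsy] add [djzke,jll,lzmxf] -> 8 lines: kzwe tjbx djzke jll lzmxf sdoxx jnnlj vhew
Hunk 2: at line 1 remove [tjbx] add [qfo,xhcf] -> 9 lines: kzwe qfo xhcf djzke jll lzmxf sdoxx jnnlj vhew
Hunk 3: at line 6 remove [sdoxx] add [rgu] -> 9 lines: kzwe qfo xhcf djzke jll lzmxf rgu jnnlj vhew
Hunk 4: at line 3 remove [jll,lzmxf] add [orooq,lxoiz,uvjgj] -> 10 lines: kzwe qfo xhcf djzke orooq lxoiz uvjgj rgu jnnlj vhew

Answer: kzwe
qfo
xhcf
djzke
orooq
lxoiz
uvjgj
rgu
jnnlj
vhew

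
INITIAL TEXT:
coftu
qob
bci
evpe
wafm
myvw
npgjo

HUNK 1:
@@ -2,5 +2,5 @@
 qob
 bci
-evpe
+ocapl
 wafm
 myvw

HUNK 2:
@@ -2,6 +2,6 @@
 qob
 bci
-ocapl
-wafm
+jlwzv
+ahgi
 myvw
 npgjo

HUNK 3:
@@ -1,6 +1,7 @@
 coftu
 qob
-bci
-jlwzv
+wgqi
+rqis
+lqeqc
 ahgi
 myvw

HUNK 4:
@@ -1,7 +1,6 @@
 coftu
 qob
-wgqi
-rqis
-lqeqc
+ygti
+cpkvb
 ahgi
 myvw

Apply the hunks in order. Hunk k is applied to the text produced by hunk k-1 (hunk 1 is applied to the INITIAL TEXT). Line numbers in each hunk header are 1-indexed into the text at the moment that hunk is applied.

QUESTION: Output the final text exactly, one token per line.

Hunk 1: at line 2 remove [evpe] add [ocapl] -> 7 lines: coftu qob bci ocapl wafm myvw npgjo
Hunk 2: at line 2 remove [ocapl,wafm] add [jlwzv,ahgi] -> 7 lines: coftu qob bci jlwzv ahgi myvw npgjo
Hunk 3: at line 1 remove [bci,jlwzv] add [wgqi,rqis,lqeqc] -> 8 lines: coftu qob wgqi rqis lqeqc ahgi myvw npgjo
Hunk 4: at line 1 remove [wgqi,rqis,lqeqc] add [ygti,cpkvb] -> 7 lines: coftu qob ygti cpkvb ahgi myvw npgjo

Answer: coftu
qob
ygti
cpkvb
ahgi
myvw
npgjo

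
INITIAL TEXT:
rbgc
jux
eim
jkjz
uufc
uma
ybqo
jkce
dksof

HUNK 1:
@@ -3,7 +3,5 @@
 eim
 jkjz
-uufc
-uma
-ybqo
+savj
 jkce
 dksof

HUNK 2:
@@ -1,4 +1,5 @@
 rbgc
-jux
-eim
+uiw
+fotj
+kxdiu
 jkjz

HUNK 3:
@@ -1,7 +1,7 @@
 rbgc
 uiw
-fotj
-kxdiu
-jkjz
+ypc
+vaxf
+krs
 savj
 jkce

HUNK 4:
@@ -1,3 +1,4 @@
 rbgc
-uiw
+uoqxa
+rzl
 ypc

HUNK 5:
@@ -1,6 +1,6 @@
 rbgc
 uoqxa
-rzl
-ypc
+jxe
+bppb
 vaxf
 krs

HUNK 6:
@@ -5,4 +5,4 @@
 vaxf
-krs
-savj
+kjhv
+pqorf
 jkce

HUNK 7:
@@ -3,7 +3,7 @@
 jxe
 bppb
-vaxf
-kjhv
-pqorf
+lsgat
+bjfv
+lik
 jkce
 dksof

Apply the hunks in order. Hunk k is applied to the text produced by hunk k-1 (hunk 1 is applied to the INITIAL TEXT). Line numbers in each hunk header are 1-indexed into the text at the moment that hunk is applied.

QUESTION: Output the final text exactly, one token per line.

Hunk 1: at line 3 remove [uufc,uma,ybqo] add [savj] -> 7 lines: rbgc jux eim jkjz savj jkce dksof
Hunk 2: at line 1 remove [jux,eim] add [uiw,fotj,kxdiu] -> 8 lines: rbgc uiw fotj kxdiu jkjz savj jkce dksof
Hunk 3: at line 1 remove [fotj,kxdiu,jkjz] add [ypc,vaxf,krs] -> 8 lines: rbgc uiw ypc vaxf krs savj jkce dksof
Hunk 4: at line 1 remove [uiw] add [uoqxa,rzl] -> 9 lines: rbgc uoqxa rzl ypc vaxf krs savj jkce dksof
Hunk 5: at line 1 remove [rzl,ypc] add [jxe,bppb] -> 9 lines: rbgc uoqxa jxe bppb vaxf krs savj jkce dksof
Hunk 6: at line 5 remove [krs,savj] add [kjhv,pqorf] -> 9 lines: rbgc uoqxa jxe bppb vaxf kjhv pqorf jkce dksof
Hunk 7: at line 3 remove [vaxf,kjhv,pqorf] add [lsgat,bjfv,lik] -> 9 lines: rbgc uoqxa jxe bppb lsgat bjfv lik jkce dksof

Answer: rbgc
uoqxa
jxe
bppb
lsgat
bjfv
lik
jkce
dksof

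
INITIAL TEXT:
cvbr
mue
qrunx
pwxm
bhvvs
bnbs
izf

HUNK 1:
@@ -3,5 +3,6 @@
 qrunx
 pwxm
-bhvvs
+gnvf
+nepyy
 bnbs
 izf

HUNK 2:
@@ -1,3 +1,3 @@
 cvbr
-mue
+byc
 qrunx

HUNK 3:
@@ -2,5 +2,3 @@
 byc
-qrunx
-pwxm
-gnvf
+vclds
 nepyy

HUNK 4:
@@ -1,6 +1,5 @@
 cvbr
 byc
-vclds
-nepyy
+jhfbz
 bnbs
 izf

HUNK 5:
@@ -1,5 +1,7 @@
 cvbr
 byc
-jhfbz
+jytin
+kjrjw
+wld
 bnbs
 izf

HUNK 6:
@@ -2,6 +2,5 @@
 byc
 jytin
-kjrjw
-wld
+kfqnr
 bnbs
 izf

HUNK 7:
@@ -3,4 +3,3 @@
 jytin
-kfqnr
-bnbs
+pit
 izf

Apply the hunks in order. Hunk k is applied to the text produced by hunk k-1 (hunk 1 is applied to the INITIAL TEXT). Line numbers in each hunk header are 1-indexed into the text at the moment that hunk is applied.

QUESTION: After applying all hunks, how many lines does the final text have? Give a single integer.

Hunk 1: at line 3 remove [bhvvs] add [gnvf,nepyy] -> 8 lines: cvbr mue qrunx pwxm gnvf nepyy bnbs izf
Hunk 2: at line 1 remove [mue] add [byc] -> 8 lines: cvbr byc qrunx pwxm gnvf nepyy bnbs izf
Hunk 3: at line 2 remove [qrunx,pwxm,gnvf] add [vclds] -> 6 lines: cvbr byc vclds nepyy bnbs izf
Hunk 4: at line 1 remove [vclds,nepyy] add [jhfbz] -> 5 lines: cvbr byc jhfbz bnbs izf
Hunk 5: at line 1 remove [jhfbz] add [jytin,kjrjw,wld] -> 7 lines: cvbr byc jytin kjrjw wld bnbs izf
Hunk 6: at line 2 remove [kjrjw,wld] add [kfqnr] -> 6 lines: cvbr byc jytin kfqnr bnbs izf
Hunk 7: at line 3 remove [kfqnr,bnbs] add [pit] -> 5 lines: cvbr byc jytin pit izf
Final line count: 5

Answer: 5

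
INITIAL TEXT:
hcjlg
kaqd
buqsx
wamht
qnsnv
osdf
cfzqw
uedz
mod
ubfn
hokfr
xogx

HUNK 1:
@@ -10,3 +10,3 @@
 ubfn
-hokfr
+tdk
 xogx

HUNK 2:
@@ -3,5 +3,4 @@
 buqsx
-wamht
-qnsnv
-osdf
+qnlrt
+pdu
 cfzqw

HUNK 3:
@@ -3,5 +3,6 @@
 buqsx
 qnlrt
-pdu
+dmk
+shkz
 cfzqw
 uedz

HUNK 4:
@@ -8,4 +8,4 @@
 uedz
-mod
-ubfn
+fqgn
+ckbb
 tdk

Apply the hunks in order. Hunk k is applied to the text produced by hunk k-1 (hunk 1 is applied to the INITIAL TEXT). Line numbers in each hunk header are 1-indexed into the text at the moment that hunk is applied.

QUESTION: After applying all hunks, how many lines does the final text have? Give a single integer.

Answer: 12

Derivation:
Hunk 1: at line 10 remove [hokfr] add [tdk] -> 12 lines: hcjlg kaqd buqsx wamht qnsnv osdf cfzqw uedz mod ubfn tdk xogx
Hunk 2: at line 3 remove [wamht,qnsnv,osdf] add [qnlrt,pdu] -> 11 lines: hcjlg kaqd buqsx qnlrt pdu cfzqw uedz mod ubfn tdk xogx
Hunk 3: at line 3 remove [pdu] add [dmk,shkz] -> 12 lines: hcjlg kaqd buqsx qnlrt dmk shkz cfzqw uedz mod ubfn tdk xogx
Hunk 4: at line 8 remove [mod,ubfn] add [fqgn,ckbb] -> 12 lines: hcjlg kaqd buqsx qnlrt dmk shkz cfzqw uedz fqgn ckbb tdk xogx
Final line count: 12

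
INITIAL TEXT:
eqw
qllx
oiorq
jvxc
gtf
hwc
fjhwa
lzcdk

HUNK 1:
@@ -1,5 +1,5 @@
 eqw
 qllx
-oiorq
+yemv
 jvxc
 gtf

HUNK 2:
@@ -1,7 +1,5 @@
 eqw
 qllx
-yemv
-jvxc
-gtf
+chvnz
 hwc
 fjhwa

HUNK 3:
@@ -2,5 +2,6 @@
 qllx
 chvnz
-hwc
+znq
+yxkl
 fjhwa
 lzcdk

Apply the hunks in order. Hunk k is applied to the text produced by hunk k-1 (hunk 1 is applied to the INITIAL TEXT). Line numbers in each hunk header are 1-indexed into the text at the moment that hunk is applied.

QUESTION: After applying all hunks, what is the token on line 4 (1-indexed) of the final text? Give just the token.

Hunk 1: at line 1 remove [oiorq] add [yemv] -> 8 lines: eqw qllx yemv jvxc gtf hwc fjhwa lzcdk
Hunk 2: at line 1 remove [yemv,jvxc,gtf] add [chvnz] -> 6 lines: eqw qllx chvnz hwc fjhwa lzcdk
Hunk 3: at line 2 remove [hwc] add [znq,yxkl] -> 7 lines: eqw qllx chvnz znq yxkl fjhwa lzcdk
Final line 4: znq

Answer: znq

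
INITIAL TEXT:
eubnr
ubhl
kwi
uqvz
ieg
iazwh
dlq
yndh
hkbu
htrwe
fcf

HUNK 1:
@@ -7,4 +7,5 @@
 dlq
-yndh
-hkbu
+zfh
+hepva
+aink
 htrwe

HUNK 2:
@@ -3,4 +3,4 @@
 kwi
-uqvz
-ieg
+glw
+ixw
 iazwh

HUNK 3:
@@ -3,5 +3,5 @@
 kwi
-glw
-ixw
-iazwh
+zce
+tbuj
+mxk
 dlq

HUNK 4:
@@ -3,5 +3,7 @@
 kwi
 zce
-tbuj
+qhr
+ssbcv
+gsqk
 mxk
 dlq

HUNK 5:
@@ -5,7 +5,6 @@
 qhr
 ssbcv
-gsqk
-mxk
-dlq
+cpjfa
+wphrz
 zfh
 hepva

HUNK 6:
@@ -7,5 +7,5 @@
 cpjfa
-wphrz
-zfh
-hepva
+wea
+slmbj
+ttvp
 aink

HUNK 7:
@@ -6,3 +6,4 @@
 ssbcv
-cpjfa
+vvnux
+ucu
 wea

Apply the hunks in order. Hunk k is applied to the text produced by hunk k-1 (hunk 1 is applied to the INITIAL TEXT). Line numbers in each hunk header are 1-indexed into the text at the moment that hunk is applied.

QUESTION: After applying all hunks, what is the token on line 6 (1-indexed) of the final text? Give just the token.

Answer: ssbcv

Derivation:
Hunk 1: at line 7 remove [yndh,hkbu] add [zfh,hepva,aink] -> 12 lines: eubnr ubhl kwi uqvz ieg iazwh dlq zfh hepva aink htrwe fcf
Hunk 2: at line 3 remove [uqvz,ieg] add [glw,ixw] -> 12 lines: eubnr ubhl kwi glw ixw iazwh dlq zfh hepva aink htrwe fcf
Hunk 3: at line 3 remove [glw,ixw,iazwh] add [zce,tbuj,mxk] -> 12 lines: eubnr ubhl kwi zce tbuj mxk dlq zfh hepva aink htrwe fcf
Hunk 4: at line 3 remove [tbuj] add [qhr,ssbcv,gsqk] -> 14 lines: eubnr ubhl kwi zce qhr ssbcv gsqk mxk dlq zfh hepva aink htrwe fcf
Hunk 5: at line 5 remove [gsqk,mxk,dlq] add [cpjfa,wphrz] -> 13 lines: eubnr ubhl kwi zce qhr ssbcv cpjfa wphrz zfh hepva aink htrwe fcf
Hunk 6: at line 7 remove [wphrz,zfh,hepva] add [wea,slmbj,ttvp] -> 13 lines: eubnr ubhl kwi zce qhr ssbcv cpjfa wea slmbj ttvp aink htrwe fcf
Hunk 7: at line 6 remove [cpjfa] add [vvnux,ucu] -> 14 lines: eubnr ubhl kwi zce qhr ssbcv vvnux ucu wea slmbj ttvp aink htrwe fcf
Final line 6: ssbcv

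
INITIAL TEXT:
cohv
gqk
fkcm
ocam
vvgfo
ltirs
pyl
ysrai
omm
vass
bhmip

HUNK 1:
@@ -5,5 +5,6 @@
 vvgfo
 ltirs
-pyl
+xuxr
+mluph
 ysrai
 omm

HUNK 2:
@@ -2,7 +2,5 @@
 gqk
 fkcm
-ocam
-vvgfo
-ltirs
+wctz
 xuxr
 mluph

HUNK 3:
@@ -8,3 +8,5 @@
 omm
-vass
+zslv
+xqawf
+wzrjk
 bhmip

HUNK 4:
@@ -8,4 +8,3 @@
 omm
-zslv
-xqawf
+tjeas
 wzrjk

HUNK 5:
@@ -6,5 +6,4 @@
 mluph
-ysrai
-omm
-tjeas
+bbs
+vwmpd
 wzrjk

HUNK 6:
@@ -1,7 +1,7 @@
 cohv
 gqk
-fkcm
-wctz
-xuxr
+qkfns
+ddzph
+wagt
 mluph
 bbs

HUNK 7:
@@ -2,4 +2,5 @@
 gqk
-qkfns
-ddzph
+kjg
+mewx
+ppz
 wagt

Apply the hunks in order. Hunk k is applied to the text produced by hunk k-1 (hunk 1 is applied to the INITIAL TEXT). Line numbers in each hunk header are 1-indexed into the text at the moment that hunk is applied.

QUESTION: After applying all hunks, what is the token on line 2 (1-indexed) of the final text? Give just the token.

Hunk 1: at line 5 remove [pyl] add [xuxr,mluph] -> 12 lines: cohv gqk fkcm ocam vvgfo ltirs xuxr mluph ysrai omm vass bhmip
Hunk 2: at line 2 remove [ocam,vvgfo,ltirs] add [wctz] -> 10 lines: cohv gqk fkcm wctz xuxr mluph ysrai omm vass bhmip
Hunk 3: at line 8 remove [vass] add [zslv,xqawf,wzrjk] -> 12 lines: cohv gqk fkcm wctz xuxr mluph ysrai omm zslv xqawf wzrjk bhmip
Hunk 4: at line 8 remove [zslv,xqawf] add [tjeas] -> 11 lines: cohv gqk fkcm wctz xuxr mluph ysrai omm tjeas wzrjk bhmip
Hunk 5: at line 6 remove [ysrai,omm,tjeas] add [bbs,vwmpd] -> 10 lines: cohv gqk fkcm wctz xuxr mluph bbs vwmpd wzrjk bhmip
Hunk 6: at line 1 remove [fkcm,wctz,xuxr] add [qkfns,ddzph,wagt] -> 10 lines: cohv gqk qkfns ddzph wagt mluph bbs vwmpd wzrjk bhmip
Hunk 7: at line 2 remove [qkfns,ddzph] add [kjg,mewx,ppz] -> 11 lines: cohv gqk kjg mewx ppz wagt mluph bbs vwmpd wzrjk bhmip
Final line 2: gqk

Answer: gqk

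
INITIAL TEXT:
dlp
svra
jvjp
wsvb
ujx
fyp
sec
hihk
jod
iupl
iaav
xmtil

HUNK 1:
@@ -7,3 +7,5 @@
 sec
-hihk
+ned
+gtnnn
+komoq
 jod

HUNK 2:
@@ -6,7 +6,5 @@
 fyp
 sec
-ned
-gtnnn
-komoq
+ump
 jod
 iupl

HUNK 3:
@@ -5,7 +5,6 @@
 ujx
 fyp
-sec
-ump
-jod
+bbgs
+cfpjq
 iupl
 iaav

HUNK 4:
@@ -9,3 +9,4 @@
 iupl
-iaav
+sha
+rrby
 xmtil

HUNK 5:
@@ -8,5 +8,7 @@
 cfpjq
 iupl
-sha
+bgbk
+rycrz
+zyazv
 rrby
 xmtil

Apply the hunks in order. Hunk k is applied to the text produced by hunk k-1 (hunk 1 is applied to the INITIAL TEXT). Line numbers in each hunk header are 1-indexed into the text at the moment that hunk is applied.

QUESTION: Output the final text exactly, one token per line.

Hunk 1: at line 7 remove [hihk] add [ned,gtnnn,komoq] -> 14 lines: dlp svra jvjp wsvb ujx fyp sec ned gtnnn komoq jod iupl iaav xmtil
Hunk 2: at line 6 remove [ned,gtnnn,komoq] add [ump] -> 12 lines: dlp svra jvjp wsvb ujx fyp sec ump jod iupl iaav xmtil
Hunk 3: at line 5 remove [sec,ump,jod] add [bbgs,cfpjq] -> 11 lines: dlp svra jvjp wsvb ujx fyp bbgs cfpjq iupl iaav xmtil
Hunk 4: at line 9 remove [iaav] add [sha,rrby] -> 12 lines: dlp svra jvjp wsvb ujx fyp bbgs cfpjq iupl sha rrby xmtil
Hunk 5: at line 8 remove [sha] add [bgbk,rycrz,zyazv] -> 14 lines: dlp svra jvjp wsvb ujx fyp bbgs cfpjq iupl bgbk rycrz zyazv rrby xmtil

Answer: dlp
svra
jvjp
wsvb
ujx
fyp
bbgs
cfpjq
iupl
bgbk
rycrz
zyazv
rrby
xmtil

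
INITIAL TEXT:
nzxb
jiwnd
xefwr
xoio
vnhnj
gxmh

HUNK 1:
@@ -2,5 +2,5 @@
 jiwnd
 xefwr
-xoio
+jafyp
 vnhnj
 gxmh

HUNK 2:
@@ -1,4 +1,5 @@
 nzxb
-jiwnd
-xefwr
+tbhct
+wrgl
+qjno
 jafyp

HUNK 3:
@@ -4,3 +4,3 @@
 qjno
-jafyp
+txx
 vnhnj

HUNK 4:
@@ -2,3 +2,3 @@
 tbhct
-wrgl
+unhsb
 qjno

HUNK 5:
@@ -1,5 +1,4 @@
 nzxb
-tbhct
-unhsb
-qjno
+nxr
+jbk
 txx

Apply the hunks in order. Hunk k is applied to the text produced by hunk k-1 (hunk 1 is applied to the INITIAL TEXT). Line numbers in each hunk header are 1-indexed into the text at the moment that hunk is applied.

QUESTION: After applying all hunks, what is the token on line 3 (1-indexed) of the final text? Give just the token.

Hunk 1: at line 2 remove [xoio] add [jafyp] -> 6 lines: nzxb jiwnd xefwr jafyp vnhnj gxmh
Hunk 2: at line 1 remove [jiwnd,xefwr] add [tbhct,wrgl,qjno] -> 7 lines: nzxb tbhct wrgl qjno jafyp vnhnj gxmh
Hunk 3: at line 4 remove [jafyp] add [txx] -> 7 lines: nzxb tbhct wrgl qjno txx vnhnj gxmh
Hunk 4: at line 2 remove [wrgl] add [unhsb] -> 7 lines: nzxb tbhct unhsb qjno txx vnhnj gxmh
Hunk 5: at line 1 remove [tbhct,unhsb,qjno] add [nxr,jbk] -> 6 lines: nzxb nxr jbk txx vnhnj gxmh
Final line 3: jbk

Answer: jbk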